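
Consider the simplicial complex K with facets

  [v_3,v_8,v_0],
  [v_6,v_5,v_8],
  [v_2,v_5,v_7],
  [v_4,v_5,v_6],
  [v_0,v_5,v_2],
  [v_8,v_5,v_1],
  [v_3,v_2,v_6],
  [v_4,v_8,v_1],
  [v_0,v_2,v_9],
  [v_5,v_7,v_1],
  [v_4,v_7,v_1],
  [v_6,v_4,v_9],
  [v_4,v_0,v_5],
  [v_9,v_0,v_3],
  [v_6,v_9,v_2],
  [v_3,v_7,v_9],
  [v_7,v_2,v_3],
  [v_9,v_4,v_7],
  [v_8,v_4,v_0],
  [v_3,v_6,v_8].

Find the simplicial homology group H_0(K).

H_0 ≅ Z.

Take the total order v_0 < v_1 < v_2 < v_3 < v_4 < v_5 < v_6 < v_7 < v_8 < v_9 on the vertex set. Then K (dimension 2) consists of the simplices:

  0-simplices (10): [v_0], [v_1], [v_2], [v_3], [v_4], [v_5], [v_6], [v_7], [v_8], [v_9]
  1-simplices (30): (30 of them)
  2-simplices (20): (20 of them)

giving chain groups C_0 ≅ Z^10, C_1 ≅ Z^30, C_2 ≅ Z^20.

Boundary ∂_1: C_1 → C_0 sends each edge [p,q] (with p < q) to q − p.
As a 10×30 matrix over Z this has rank 9, with invariant factors (1,1,1,1,1,1,1,1,1).

∂_2: C_2 → C_1 maps a triangle to the signed sum of its edges. For instance
  ∂[v_2,v_6,v_9] = [v_6,v_9] − [v_2,v_9] + [v_2,v_6],
  ∂[v_1,v_5,v_8] = [v_5,v_8] − [v_1,v_8] + [v_1,v_5].
The 30×20 boundary matrix has rank 20 and Smith normal form diag(1,1,1,1,1,1,1,1,1,1,1,1,1,1,1,1,1,1,1,2).

Computing H_k = (kernel of ∂_k) / (image of ∂_{k+1}):

  H_0: rank C_0 − rank ∂_1 = 10 − 9 = 1, and the invariant factors of ∂_1 are all 1, so H_0 = Z.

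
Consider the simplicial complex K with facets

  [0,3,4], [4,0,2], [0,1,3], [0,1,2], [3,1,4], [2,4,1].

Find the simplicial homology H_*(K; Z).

Take the total order 0 < 1 < 2 < 3 < 4 on the vertex set. Then K (dimension 2) consists of the simplices:

  0-simplices (5): [0], [1], [2], [3], [4]
  1-simplices (9): [0,1], [0,2], [0,3], [0,4], [1,2], [1,3], [1,4], [2,4], [3,4]
  2-simplices (6): [0,1,2], [0,1,3], [0,2,4], [0,3,4], [1,2,4], [1,3,4]

so the chain groups are C_0 ≅ Z^5, C_1 ≅ Z^9, C_2 ≅ Z^6.

∂_1: C_1 → C_0 is given by ∂[p,q] = [q] − [p].
The 5×9 boundary matrix has rank 4 and Smith normal form diag(1,1,1,1).

The boundary map ∂_2: C_2 → C_1 acts by ∂[p,q,r] = [q,r] − [p,r] + [p,q]. For instance
  ∂[1,2,4] = [2,4] − [1,4] + [1,2],
  ∂[0,1,3] = [1,3] − [0,3] + [0,1].
The resulting 9×6 matrix has rank 5, and its Smith normal form has invariant factors (1,1,1,1,1).

From H_k ≅ ker(∂_k) / im(∂_{k+1}) we obtain:

  H_0: rank C_0 − rank ∂_1 = 5 − 4 = 1, and the invariant factors of ∂_1 are all 1, so H_0 ≅ Z.
  H_1: rank ker ∂_1 − rank ∂_2 = (9 − 4) − 5 = 0, and the invariant factors of ∂_2 are all 1, so H_1 ≅ 0.
  H_2: rank ker ∂_2 − rank ∂_3 = (6 − 5) − 0 = 1, and there is no ∂_3, so H_2 ≅ Z.

As a check, the Euler characteristic is 5 − 9 + 6 = 2, which agrees with 1 − 0 + 1 = 2.

H_0 ≅ Z,  H_1 = 0,  H_2 ≅ Z.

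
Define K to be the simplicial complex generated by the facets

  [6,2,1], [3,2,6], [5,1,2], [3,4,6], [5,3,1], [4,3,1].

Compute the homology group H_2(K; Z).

Take the total order 1 < 2 < 3 < 4 < 5 < 6 on the vertex set. Then K (dimension 2) consists of the simplices:

  0-simplices (6): [1], [2], [3], [4], [5], [6]
  1-simplices (12): [1,2], [1,3], [1,4], [1,5], [1,6], [2,3], [2,5], [2,6], [3,4], [3,5], [3,6], [4,6]
  2-simplices (6): [1,2,5], [1,2,6], [1,3,4], [1,3,5], [2,3,6], [3,4,6]

Hence C_0 ≅ Z^6, C_1 ≅ Z^12, C_2 ≅ Z^6.

∂_1: C_1 → C_0 sends each edge [p,q] (with p < q) to q − p.
This gives a 6×12 integer matrix of rank 5; reducing to Smith normal form yields diagonal entries (1,1,1,1,1).

Boundary ∂_2: C_2 → C_1 acts by ∂[p,q,r] = [q,r] − [p,r] + [p,q]. For instance
  ∂[3,4,6] = [4,6] − [3,6] + [3,4],
  ∂[2,3,6] = [3,6] − [2,6] + [2,3].
The resulting 12×6 matrix has rank 6, and its Smith normal form has invariant factors (1,1,1,1,1,1).

Now H_k = ker ∂_k / im ∂_{k+1}, so:

  H_2: rank ker ∂_2 − rank ∂_3 = (6 − 6) − 0 = 0, and there is no ∂_3, so H_2 ≅ 0.

(K is a triangulation of the cylinder S^1 x I.)

H_2 = 0.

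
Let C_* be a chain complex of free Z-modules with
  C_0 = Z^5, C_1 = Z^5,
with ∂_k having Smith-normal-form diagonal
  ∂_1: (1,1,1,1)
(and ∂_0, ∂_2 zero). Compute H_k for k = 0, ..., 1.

H_0: b_0 = 5 − 0 − 4 = 1; torsion from ∂_1 factors > 1: none. So H_0 = Z.
H_1: b_1 = 5 − 4 − 0 = 1; torsion from ∂_2 factors > 1: none. So H_1 = Z.

H_0 = Z,  H_1 = Z.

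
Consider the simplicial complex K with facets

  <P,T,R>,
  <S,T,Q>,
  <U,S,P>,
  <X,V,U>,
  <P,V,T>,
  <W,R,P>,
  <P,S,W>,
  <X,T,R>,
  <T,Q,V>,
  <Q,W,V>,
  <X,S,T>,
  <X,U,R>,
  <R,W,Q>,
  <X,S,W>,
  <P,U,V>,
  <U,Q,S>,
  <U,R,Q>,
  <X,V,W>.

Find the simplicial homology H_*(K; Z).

Order the vertices as P < Q < R < S < T < U < V < W < X. Listing each simplex with vertices in this order, K has dimension 2 with simplices:

  0-simplices (9): P, Q, R, S, T, U, V, W, X
  1-simplices (27): PR, PS, PT, PU, PV, PW, QR, QS, QT, QU, QV, QW, RT, RU, RW, RX, ST, SU, SW, SX, TV, TX, UV, UX, VW, VX, WX
  2-simplices (18): PRT, PRW, PSU, PSW, PTV, PUV, QRU, QRW, QST, QSU, QTV, QVW, RTX, RUX, STX, SWX, UVX, VWX

giving chain groups C_0 ≅ Z^9, C_1 ≅ Z^27, C_2 ≅ Z^18.

The boundary map ∂_1: C_1 → C_0 maps an edge to its endpoints' difference, ∂[p,q] = q − p.
This gives a 9×27 integer matrix of rank 8; reducing to Smith normal form yields diagonal entries (1,1,1,1,1,1,1,1).

The boundary map ∂_2: C_2 → C_1 maps a triangle to the signed sum of its edges. For instance
  ∂VWX = WX − VX + VW,
  ∂UVX = VX − UX + UV.
The resulting 27×18 matrix has rank 17, and its Smith normal form has invariant factors (1,1,1,1,1,1,1,1,1,1,1,1,1,1,1,1,1).

From H_k ≅ ker(∂_k) / im(∂_{k+1}) we obtain:

  H_0: rank C_0 − rank ∂_1 = 9 − 8 = 1, and the invariant factors of ∂_1 are all 1, so H_0 = Z.
  H_1: rank ker ∂_1 − rank ∂_2 = (27 − 8) − 17 = 2, and the invariant factors of ∂_2 are all 1, so H_1 = Z^2.
  H_2: rank ker ∂_2 − rank ∂_3 = (18 − 17) − 0 = 1, and there is no ∂_3, so H_2 = Z.

H_0 ≅ Z,  H_1 ≅ Z^2,  H_2 ≅ Z.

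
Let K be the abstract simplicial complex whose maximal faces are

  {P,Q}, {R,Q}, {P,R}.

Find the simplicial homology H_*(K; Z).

Fix the vertex order P < Q < R and write every simplex with vertices in increasing order. Then dim K = 1 and the simplices of K are:

  0-simplices (3): P, Q, R
  1-simplices (3): PQ, PR, QR

so the chain groups are C_0 ≅ Z^3, C_1 ≅ Z^3.

∂_1: C_1 → C_0 maps an edge to its endpoints' difference, ∂[p,q] = q − p. For instance
  ∂QR = R − Q.
The resulting 3×3 matrix has rank 2, and its Smith normal form has invariant factors (1,1).

From H_k ≅ ker(∂_k) / im(∂_{k+1}) we obtain:

  H_0: rank C_0 − rank ∂_1 = 3 − 2 = 1, and the invariant factors of ∂_1 are all 1, so H_0 = Z.
  H_1: rank ker ∂_1 − rank ∂_2 = (3 − 2) − 0 = 1, and there is no ∂_2, so H_1 = Z.

As a check, the Euler characteristic is 3 − 3 = 0, which agrees with 1 − 1 = 0.

H_0 = Z,  H_1 = Z.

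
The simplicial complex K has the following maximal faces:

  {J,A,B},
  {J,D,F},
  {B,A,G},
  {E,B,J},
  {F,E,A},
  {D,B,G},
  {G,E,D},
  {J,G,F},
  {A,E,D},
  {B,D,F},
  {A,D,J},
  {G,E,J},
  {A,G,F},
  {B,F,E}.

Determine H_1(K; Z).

H_1 ≅ Z^2.

K has 7 vertices, 21 edges, 14 triangles.
rank ∂_1 = 6, rank ∂_2 = 13 ⇒ b_1 = 21 − 6 − 13 = 2; all invariant factors of ∂_2 are 1 so no torsion. So H_1 ≅ Z^2.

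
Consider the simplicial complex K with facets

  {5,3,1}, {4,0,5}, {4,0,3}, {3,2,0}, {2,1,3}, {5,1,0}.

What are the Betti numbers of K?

Fix the vertex order 0 < 1 < 2 < 3 < 4 < 5 and write every simplex with vertices in increasing order. Then dim K = 2 and the simplices of K are:

  0-simplices (6): [0], [1], [2], [3], [4], [5]
  1-simplices (12): [0,1], [0,2], [0,3], [0,4], [0,5], [1,2], [1,3], [1,5], [2,3], [3,4], [3,5], [4,5]
  2-simplices (6): [0,1,5], [0,2,3], [0,3,4], [0,4,5], [1,2,3], [1,3,5]

giving chain groups C_0 ≅ Z^6, C_1 ≅ Z^12, C_2 ≅ Z^6.

∂_1: C_1 → C_0 is given by ∂[p,q] = [q] − [p]. For instance
  ∂[3,4] = [4] − [3].
The 6×12 boundary matrix has rank 5 and Smith normal form diag(1,1,1,1,1).

Boundary ∂_2: C_2 → C_1 sends each 2-simplex [p,q,r] to [q,r] − [p,r] + [p,q]. For instance
  ∂[1,2,3] = [2,3] − [1,3] + [1,2],
  ∂[0,1,5] = [1,5] − [0,5] + [0,1].
The resulting 12×6 matrix has rank 6, and its Smith normal form has invariant factors (1,1,1,1,1,1).

Reading off H_k = ker ∂_k / im ∂_{k+1}:

  H_0: rank C_0 − rank ∂_1 = 6 − 5 = 1, and the invariant factors of ∂_1 are all 1, so H_0 = Z.
  H_1: rank ker ∂_1 − rank ∂_2 = (12 − 5) − 6 = 1, and the invariant factors of ∂_2 are all 1, so H_1 = Z.
  H_2: rank ker ∂_2 − rank ∂_3 = (6 − 6) − 0 = 0, and there is no ∂_3, so H_2 = 0.

Hence the Betti numbers are b_0 = 1, b_1 = 1, b_2 = 0.

b_0 = 1, b_1 = 1, b_2 = 0.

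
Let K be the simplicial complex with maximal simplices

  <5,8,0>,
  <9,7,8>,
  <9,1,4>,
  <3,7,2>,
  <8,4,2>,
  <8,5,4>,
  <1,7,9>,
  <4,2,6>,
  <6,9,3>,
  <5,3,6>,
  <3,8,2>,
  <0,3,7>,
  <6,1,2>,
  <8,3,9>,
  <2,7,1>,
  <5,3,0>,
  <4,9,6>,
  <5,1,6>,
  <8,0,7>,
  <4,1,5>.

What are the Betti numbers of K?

b_0 = 1, b_1 = 1, b_2 = 0.

We work with the vertex ordering 0 < 1 < 2 < 3 < 4 < 5 < 6 < 7 < 8 < 9. The simplices of K, each written with vertices in increasing order, are:

  0-simplices (10): [0], [1], [2], [3], [4], [5], [6], [7], [8], [9]
  1-simplices (30): (30 of them)
  2-simplices (20): (20 of them)

Hence C_0 ≅ Z^10, C_1 ≅ Z^30, C_2 ≅ Z^20.

∂_1: C_1 → C_0 maps an edge to its endpoints' difference, ∂[p,q] = q − p. For instance
  ∂[6,9] = [9] − [6].
The 10×30 boundary matrix has rank 9 and Smith normal form diag(1,1,1,1,1,1,1,1,1).

Boundary ∂_2: C_2 → C_1 maps a triangle to the signed sum of its edges. For instance
  ∂[1,7,9] = [7,9] − [1,9] + [1,7],
  ∂[3,5,6] = [5,6] − [3,6] + [3,5].
As a 30×20 matrix over Z this has rank 20, with invariant factors (1,1,1,1,1,1,1,1,1,1,1,1,1,1,1,1,1,1,1,2).

Computing H_k = (kernel of ∂_k) / (image of ∂_{k+1}):

  H_0: rank C_0 − rank ∂_1 = 10 − 9 = 1, and the invariant factors of ∂_1 are all 1, so H_0 ≅ Z.
  H_1: rank ker ∂_1 − rank ∂_2 = (30 − 9) − 20 = 1, and ∂_2 has invariant factor 2 > 1, so H_1 ≅ Z ⊕ Z/2Z.
  H_2: rank ker ∂_2 − rank ∂_3 = (20 − 20) − 0 = 0, and there is no ∂_3, so H_2 ≅ 0.

(K is a triangulation of the Klein bottle.)

Hence the Betti numbers are b_0 = 1, b_1 = 1, b_2 = 0.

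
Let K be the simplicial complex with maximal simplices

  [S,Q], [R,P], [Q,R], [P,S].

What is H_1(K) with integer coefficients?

H_1 ≅ Z.

We work with the vertex ordering P < Q < R < S. The simplices of K, each written with vertices in increasing order, are:

  0-simplices (4): P, Q, R, S
  1-simplices (4): PR, PS, QR, QS

so the chain groups are C_0 ≅ Z^4, C_1 ≅ Z^4.

∂_1: C_1 → C_0 sends each edge [p,q] (with p < q) to q − p.
As a 4×4 matrix over Z this has rank 3, with invariant factors (1,1,1).

Now H_k = ker ∂_k / im ∂_{k+1}, so:

  H_1: rank ker ∂_1 − rank ∂_2 = (4 − 3) − 0 = 1, and there is no ∂_2, so H_1 ≅ Z.

(K is a triangulation of the circle S^1.)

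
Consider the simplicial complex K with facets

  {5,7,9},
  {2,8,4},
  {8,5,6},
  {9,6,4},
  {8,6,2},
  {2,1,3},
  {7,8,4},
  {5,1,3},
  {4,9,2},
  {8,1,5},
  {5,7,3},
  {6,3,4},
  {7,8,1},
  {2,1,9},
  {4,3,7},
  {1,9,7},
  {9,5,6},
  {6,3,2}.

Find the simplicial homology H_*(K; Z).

K has 9 vertices, 27 edges, 18 triangles.
rank ∂_0 = 0, rank ∂_1 = 8 ⇒ b_0 = 9 − 0 − 8 = 1; all invariant factors of ∂_1 are 1 so no torsion. So H_0 ≅ Z.
rank ∂_1 = 8, rank ∂_2 = 18 ⇒ b_1 = 27 − 8 − 18 = 1; ∂_2 has invariant factor(s) [2] giving torsion. So H_1 ≅ Z ⊕ Z/2.
rank ∂_2 = 18, rank ∂_3 = 0 ⇒ b_2 = 18 − 18 − 0 = 0. So H_2 ≅ 0.

H_0 ≅ Z,  H_1 ≅ Z ⊕ Z/2,  H_2 = 0.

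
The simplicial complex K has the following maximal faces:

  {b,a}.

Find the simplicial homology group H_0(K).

K has 2 vertices, 1 edge.
rank ∂_0 = 0, rank ∂_1 = 1 ⇒ b_0 = 2 − 0 − 1 = 1; all invariant factors of ∂_1 are 1 so no torsion. So H_0 ≅ Z.

H_0 = Z.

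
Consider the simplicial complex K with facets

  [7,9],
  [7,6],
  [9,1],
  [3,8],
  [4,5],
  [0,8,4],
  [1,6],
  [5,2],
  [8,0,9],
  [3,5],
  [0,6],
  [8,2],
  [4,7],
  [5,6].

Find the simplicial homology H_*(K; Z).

We work with the vertex ordering 0 < 1 < 2 < 3 < 4 < 5 < 6 < 7 < 8 < 9. The simplices of K, each written with vertices in increasing order, are:

  0-simplices (10): [0], [1], [2], [3], [4], [5], [6], [7], [8], [9]
  1-simplices (17): [0,4], [0,6], [0,8], [0,9], [1,6], [1,9], [2,5], [2,8], [3,5], [3,8], [4,5], [4,7], [4,8], [5,6], [6,7], [7,9], [8,9]
  2-simplices (2): [0,4,8], [0,8,9]

so the chain groups are C_0 ≅ Z^10, C_1 ≅ Z^17, C_2 ≅ Z^2.

The boundary map ∂_1: C_1 → C_0 maps an edge to its endpoints' difference, ∂[p,q] = q − p.
The resulting 10×17 matrix has rank 9, and its Smith normal form has invariant factors (1,1,1,1,1,1,1,1,1).

Boundary ∂_2: C_2 → C_1 maps a triangle to the signed sum of its edges. For instance
  ∂[0,4,8] = [4,8] − [0,8] + [0,4],
  ∂[0,8,9] = [8,9] − [0,9] + [0,8].
As a 17×2 matrix over Z this has rank 2, with invariant factors (1,1).

Computing H_k = (kernel of ∂_k) / (image of ∂_{k+1}):

  H_0: rank C_0 − rank ∂_1 = 10 − 9 = 1, and the invariant factors of ∂_1 are all 1, so H_0 ≅ Z.
  H_1: rank ker ∂_1 − rank ∂_2 = (17 − 9) − 2 = 6, and the invariant factors of ∂_2 are all 1, so H_1 ≅ Z^6.
  H_2: rank ker ∂_2 − rank ∂_3 = (2 − 2) − 0 = 0, and there is no ∂_3, so H_2 ≅ 0.

As a check, the Euler characteristic is 10 − 17 + 2 = -5, which agrees with 1 − 6 + 0 = -5.

H_0 = Z,  H_1 = Z^6,  H_2 = 0.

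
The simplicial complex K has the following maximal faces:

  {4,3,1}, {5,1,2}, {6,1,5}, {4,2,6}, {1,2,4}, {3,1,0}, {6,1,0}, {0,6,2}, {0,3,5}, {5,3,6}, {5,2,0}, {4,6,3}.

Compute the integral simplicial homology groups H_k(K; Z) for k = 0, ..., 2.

H_0 = Z,  H_1 = Z/2Z,  H_2 = 0.

Order the vertices as 0 < 1 < 2 < 3 < 4 < 5 < 6. Listing each simplex with vertices in this order, K has dimension 2 with simplices:

  0-simplices (7): [0], [1], [2], [3], [4], [5], [6]
  1-simplices (18): [0,1], [0,2], [0,3], [0,5], [0,6], [1,2], [1,3], [1,4], [1,5], [1,6], [2,4], [2,5], [2,6], [3,4], [3,5], [3,6], [4,6], [5,6]
  2-simplices (12): [0,1,3], [0,1,6], [0,2,5], [0,2,6], [0,3,5], [1,2,4], [1,2,5], [1,3,4], [1,5,6], [2,4,6], [3,4,6], [3,5,6]

giving chain groups C_0 ≅ Z^7, C_1 ≅ Z^18, C_2 ≅ Z^12.

Boundary ∂_1: C_1 → C_0 maps an edge to its endpoints' difference, ∂[p,q] = q − p. For instance
  ∂[1,3] = [3] − [1].
The resulting 7×18 matrix has rank 6, and its Smith normal form has invariant factors (1,1,1,1,1,1).

The boundary map ∂_2: C_2 → C_1 maps a triangle to the signed sum of its edges. For instance
  ∂[0,3,5] = [3,5] − [0,5] + [0,3],
  ∂[0,2,6] = [2,6] − [0,6] + [0,2].
This gives a 18×12 integer matrix of rank 12; reducing to Smith normal form yields diagonal entries (1,1,1,1,1,1,1,1,1,1,1,2).

Now H_k = ker ∂_k / im ∂_{k+1}, so:

  H_0: rank C_0 − rank ∂_1 = 7 − 6 = 1, and the invariant factors of ∂_1 are all 1, so H_0 = Z.
  H_1: rank ker ∂_1 − rank ∂_2 = (18 − 6) − 12 = 0, and ∂_2 has invariant factor 2 > 1, so H_1 = Z/2Z.
  H_2: rank ker ∂_2 − rank ∂_3 = (12 − 12) − 0 = 0, and there is no ∂_3, so H_2 = 0.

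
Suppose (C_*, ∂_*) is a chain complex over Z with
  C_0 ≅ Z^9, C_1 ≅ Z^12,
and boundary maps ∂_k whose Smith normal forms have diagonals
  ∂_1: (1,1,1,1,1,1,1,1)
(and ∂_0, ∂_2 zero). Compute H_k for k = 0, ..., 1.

H_0: b_0 = 9 − 0 − 8 = 1; torsion from ∂_1 factors > 1: none. So H_0 ≅ Z.
H_1: b_1 = 12 − 8 − 0 = 4; torsion from ∂_2 factors > 1: none. So H_1 ≅ Z^4.

H_0 ≅ Z,  H_1 ≅ Z^4.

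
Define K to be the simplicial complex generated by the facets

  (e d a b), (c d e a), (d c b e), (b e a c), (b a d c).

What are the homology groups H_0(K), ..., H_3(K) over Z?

H_0 ≅ Z,  H_1 = 0,  H_2 = 0,  H_3 ≅ Z.

Fix the vertex order a < b < c < d < e and write every simplex with vertices in increasing order. Then dim K = 3 and the simplices of K are:

  0-simplices (5): a, b, c, d, e
  1-simplices (10): ab, ac, ad, ae, bc, bd, be, cd, ce, de
  2-simplices (10): abc, abd, abe, acd, ace, ade, bcd, bce, bde, cde
  3-simplices (5): abcd, abce, abde, acde, bcde

Hence C_0 ≅ Z^5, C_1 ≅ Z^10, C_2 ≅ Z^10, C_3 ≅ Z^5.

Boundary ∂_1: C_1 → C_0 sends each edge [p,q] (with p < q) to q − p. For instance
  ∂ce = e − c.
As a 5×10 matrix over Z this has rank 4, with invariant factors (1,1,1,1).

∂_2: C_2 → C_1 maps a triangle to the signed sum of its edges. For instance
  ∂bde = de − be + bd,
  ∂ade = de − ae + ad.
As a 10×10 matrix over Z this has rank 6, with invariant factors (1,1,1,1,1,1).

The boundary map ∂_3: C_3 → C_2 sends each 3-simplex σ to the alternating sum Σ_i (−1)^i (σ with its i-th vertex removed). For instance
  ∂abcd = bcd − acd + abd − abc,
  ∂acde = cde − ade + ace − acd.
The resulting 10×5 matrix has rank 4, and its Smith normal form has invariant factors (1,1,1,1).

Computing H_k = (kernel of ∂_k) / (image of ∂_{k+1}):

  H_0: rank C_0 − rank ∂_1 = 5 − 4 = 1, and the invariant factors of ∂_1 are all 1, so H_0 ≅ Z.
  H_1: rank ker ∂_1 − rank ∂_2 = (10 − 4) − 6 = 0, and the invariant factors of ∂_2 are all 1, so H_1 ≅ 0.
  H_2: rank ker ∂_2 − rank ∂_3 = (10 − 6) − 4 = 0, and the invariant factors of ∂_3 are all 1, so H_2 ≅ 0.
  H_3: rank ker ∂_3 − rank ∂_4 = (5 − 4) − 0 = 1, and there is no ∂_4, so H_3 ≅ Z.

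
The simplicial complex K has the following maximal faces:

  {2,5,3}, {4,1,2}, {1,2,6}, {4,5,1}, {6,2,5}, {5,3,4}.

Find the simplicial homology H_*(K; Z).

K has 6 vertices, 12 edges, 6 triangles.
rank ∂_0 = 0, rank ∂_1 = 5 ⇒ b_0 = 6 − 0 − 5 = 1; all invariant factors of ∂_1 are 1 so no torsion. So H_0 ≅ Z.
rank ∂_1 = 5, rank ∂_2 = 6 ⇒ b_1 = 12 − 5 − 6 = 1; all invariant factors of ∂_2 are 1 so no torsion. So H_1 ≅ Z.
rank ∂_2 = 6, rank ∂_3 = 0 ⇒ b_2 = 6 − 6 − 0 = 0. So H_2 ≅ 0.

H_0 = Z,  H_1 = Z,  H_2 = 0.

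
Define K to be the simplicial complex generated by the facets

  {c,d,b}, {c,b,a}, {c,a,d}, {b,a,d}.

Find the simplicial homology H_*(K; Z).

H_0 = Z,  H_1 = 0,  H_2 = Z.

We work with the vertex ordering a < b < c < d. The simplices of K, each written with vertices in increasing order, are:

  0-simplices (4): a, b, c, d
  1-simplices (6): ab, ac, ad, bc, bd, cd
  2-simplices (4): abc, abd, acd, bcd

giving chain groups C_0 ≅ Z^4, C_1 ≅ Z^6, C_2 ≅ Z^4.

Boundary ∂_1: C_1 → C_0 maps an edge to its endpoints' difference, ∂[p,q] = q − p.
The 4×6 boundary matrix has rank 3 and Smith normal form diag(1,1,1).

Boundary ∂_2: C_2 → C_1 acts by ∂[p,q,r] = [q,r] − [p,r] + [p,q]. For instance
  ∂acd = cd − ad + ac,
  ∂bcd = cd − bd + bc.
The resulting 6×4 matrix has rank 3, and its Smith normal form has invariant factors (1,1,1).

Reading off H_k = ker ∂_k / im ∂_{k+1}:

  H_0: rank C_0 − rank ∂_1 = 4 − 3 = 1, and the invariant factors of ∂_1 are all 1, so H_0 ≅ Z.
  H_1: rank ker ∂_1 − rank ∂_2 = (6 − 3) − 3 = 0, and the invariant factors of ∂_2 are all 1, so H_1 ≅ 0.
  H_2: rank ker ∂_2 − rank ∂_3 = (4 − 3) − 0 = 1, and there is no ∂_3, so H_2 ≅ Z.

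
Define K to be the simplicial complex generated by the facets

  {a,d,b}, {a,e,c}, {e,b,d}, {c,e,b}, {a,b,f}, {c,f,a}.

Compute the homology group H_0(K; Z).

H_0 = Z.

Order the vertices as a < b < c < d < e < f. Listing each simplex with vertices in this order, K has dimension 2 with simplices:

  0-simplices (6): a, b, c, d, e, f
  1-simplices (12): ab, ac, ad, ae, af, bc, bd, be, bf, ce, cf, de
  2-simplices (6): abd, abf, ace, acf, bce, bde

so the chain groups are C_0 ≅ Z^6, C_1 ≅ Z^12, C_2 ≅ Z^6.

The boundary map ∂_1: C_1 → C_0 sends each edge [p,q] (with p < q) to q − p.
The resulting 6×12 matrix has rank 5, and its Smith normal form has invariant factors (1,1,1,1,1).

The boundary map ∂_2: C_2 → C_1 maps a triangle to the signed sum of its edges. For instance
  ∂bce = ce − be + bc,
  ∂ace = ce − ae + ac.
The resulting 12×6 matrix has rank 6, and its Smith normal form has invariant factors (1,1,1,1,1,1).

Now H_k = ker ∂_k / im ∂_{k+1}, so:

  H_0: rank C_0 − rank ∂_1 = 6 − 5 = 1, and the invariant factors of ∂_1 are all 1, so H_0 = Z.

(K is a triangulation of the cylinder S^1 x I.)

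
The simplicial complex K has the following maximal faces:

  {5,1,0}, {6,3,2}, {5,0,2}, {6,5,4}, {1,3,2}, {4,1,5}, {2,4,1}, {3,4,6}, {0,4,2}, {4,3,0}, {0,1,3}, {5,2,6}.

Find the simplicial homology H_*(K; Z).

Take the total order 0 < 1 < 2 < 3 < 4 < 5 < 6 on the vertex set. Then K (dimension 2) consists of the simplices:

  0-simplices (7): [0], [1], [2], [3], [4], [5], [6]
  1-simplices (18): [0,1], [0,2], [0,3], [0,4], [0,5], [1,2], [1,3], [1,4], [1,5], [2,3], [2,4], [2,5], [2,6], [3,4], [3,6], [4,5], [4,6], [5,6]
  2-simplices (12): [0,1,3], [0,1,5], [0,2,4], [0,2,5], [0,3,4], [1,2,3], [1,2,4], [1,4,5], [2,3,6], [2,5,6], [3,4,6], [4,5,6]

giving chain groups C_0 ≅ Z^7, C_1 ≅ Z^18, C_2 ≅ Z^12.

∂_1: C_1 → C_0 maps an edge to its endpoints' difference, ∂[p,q] = q − p.
The resulting 7×18 matrix has rank 6, and its Smith normal form has invariant factors (1,1,1,1,1,1).

Boundary ∂_2: C_2 → C_1 maps a triangle to the signed sum of its edges. For instance
  ∂[1,2,3] = [2,3] − [1,3] + [1,2],
  ∂[0,1,5] = [1,5] − [0,5] + [0,1].
This gives a 18×12 integer matrix of rank 12; reducing to Smith normal form yields diagonal entries (1,1,1,1,1,1,1,1,1,1,1,2).

Now H_k = ker ∂_k / im ∂_{k+1}, so:

  H_0: rank C_0 − rank ∂_1 = 7 − 6 = 1, and the invariant factors of ∂_1 are all 1, so H_0 = Z.
  H_1: rank ker ∂_1 − rank ∂_2 = (18 − 6) − 12 = 0, and ∂_2 has invariant factor 2 > 1, so H_1 = Z/2Z.
  H_2: rank ker ∂_2 − rank ∂_3 = (12 − 12) − 0 = 0, and there is no ∂_3, so H_2 = 0.

As a check, the Euler characteristic is 7 − 18 + 12 = 1, which agrees with 1 − 0 + 0 = 1.

H_0 = Z,  H_1 = Z/2Z,  H_2 = 0.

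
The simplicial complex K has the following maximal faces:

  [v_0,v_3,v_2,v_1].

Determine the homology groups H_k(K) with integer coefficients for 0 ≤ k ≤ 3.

H_0 = Z,  H_1 = 0,  H_2 = 0,  H_3 = 0.

Order the vertices as v_0 < v_1 < v_2 < v_3. Listing each simplex with vertices in this order, K has dimension 3 with simplices:

  0-simplices (4): [v_0], [v_1], [v_2], [v_3]
  1-simplices (6): [v_0,v_1], [v_0,v_2], [v_0,v_3], [v_1,v_2], [v_1,v_3], [v_2,v_3]
  2-simplices (4): [v_0,v_1,v_2], [v_0,v_1,v_3], [v_0,v_2,v_3], [v_1,v_2,v_3]
  3-simplices (1): [v_0,v_1,v_2,v_3]

giving chain groups C_0 ≅ Z^4, C_1 ≅ Z^6, C_2 ≅ Z^4, C_3 ≅ Z^1.

∂_1: C_1 → C_0 is given by ∂[p,q] = [q] − [p].
As a 4×6 matrix over Z this has rank 3, with invariant factors (1,1,1).

Boundary ∂_2: C_2 → C_1 acts by ∂[p,q,r] = [q,r] − [p,r] + [p,q]. For instance
  ∂[v_0,v_1,v_2] = [v_1,v_2] − [v_0,v_2] + [v_0,v_1],
  ∂[v_1,v_2,v_3] = [v_2,v_3] − [v_1,v_3] + [v_1,v_2].
As a 6×4 matrix over Z this has rank 3, with invariant factors (1,1,1).

The boundary map ∂_3: C_3 → C_2 sends each 3-simplex σ to the alternating sum Σ_i (−1)^i (σ with its i-th vertex removed). For instance
  ∂[v_0,v_1,v_2,v_3] = [v_1,v_2,v_3] − [v_0,v_2,v_3] + [v_0,v_1,v_3] − [v_0,v_1,v_2].
The resulting 4×1 matrix has rank 1, and its Smith normal form has invariant factors (1).

From H_k ≅ ker(∂_k) / im(∂_{k+1}) we obtain:

  H_0: rank C_0 − rank ∂_1 = 4 − 3 = 1, and the invariant factors of ∂_1 are all 1, so H_0 ≅ Z.
  H_1: rank ker ∂_1 − rank ∂_2 = (6 − 3) − 3 = 0, and the invariant factors of ∂_2 are all 1, so H_1 ≅ 0.
  H_2: rank ker ∂_2 − rank ∂_3 = (4 − 3) − 1 = 0, and the invariant factors of ∂_3 are all 1, so H_2 ≅ 0.
  H_3: rank ker ∂_3 − rank ∂_4 = (1 − 1) − 0 = 0, and there is no ∂_4, so H_3 ≅ 0.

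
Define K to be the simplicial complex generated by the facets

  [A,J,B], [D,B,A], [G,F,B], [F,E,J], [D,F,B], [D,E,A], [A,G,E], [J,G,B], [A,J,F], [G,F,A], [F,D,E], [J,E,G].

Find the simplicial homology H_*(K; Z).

H_0 = Z,  H_1 = Z/2,  H_2 = 0.

Fix the vertex order A < B < D < E < F < G < J and write every simplex with vertices in increasing order. Then dim K = 2 and the simplices of K are:

  0-simplices (7): A, B, D, E, F, G, J
  1-simplices (18): AB, AD, AE, AF, AG, AJ, BD, BF, BG, BJ, DE, DF, EF, EG, EJ, FG, FJ, GJ
  2-simplices (12): ABD, ABJ, ADE, AEG, AFG, AFJ, BDF, BFG, BGJ, DEF, EFJ, EGJ

giving chain groups C_0 ≅ Z^7, C_1 ≅ Z^18, C_2 ≅ Z^12.

∂_1: C_1 → C_0 is given by ∂[p,q] = [q] − [p]. For instance
  ∂EG = G − E.
This gives a 7×18 integer matrix of rank 6; reducing to Smith normal form yields diagonal entries (1,1,1,1,1,1).

∂_2: C_2 → C_1 acts by ∂[p,q,r] = [q,r] − [p,r] + [p,q]. For instance
  ∂ABJ = BJ − AJ + AB,
  ∂AFJ = FJ − AJ + AF.
The resulting 18×12 matrix has rank 12, and its Smith normal form has invariant factors (1,1,1,1,1,1,1,1,1,1,1,2).

Now H_k = ker ∂_k / im ∂_{k+1}, so:

  H_0: rank C_0 − rank ∂_1 = 7 − 6 = 1, and the invariant factors of ∂_1 are all 1, so H_0 ≅ Z.
  H_1: rank ker ∂_1 − rank ∂_2 = (18 − 6) − 12 = 0, and ∂_2 has invariant factor 2 > 1, so H_1 ≅ Z/2.
  H_2: rank ker ∂_2 − rank ∂_3 = (12 − 12) − 0 = 0, and there is no ∂_3, so H_2 ≅ 0.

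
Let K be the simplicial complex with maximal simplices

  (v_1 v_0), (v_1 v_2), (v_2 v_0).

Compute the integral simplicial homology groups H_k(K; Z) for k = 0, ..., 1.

Fix the vertex order v_0 < v_1 < v_2 and write every simplex with vertices in increasing order. Then dim K = 1 and the simplices of K are:

  0-simplices (3): [v_0], [v_1], [v_2]
  1-simplices (3): [v_0,v_1], [v_0,v_2], [v_1,v_2]

so the chain groups are C_0 ≅ Z^3, C_1 ≅ Z^3.

The boundary map ∂_1: C_1 → C_0 sends each edge [p,q] (with p < q) to q − p. For instance
  ∂[v_1,v_2] = [v_2] − [v_1].
The 3×3 boundary matrix has rank 2 and Smith normal form diag(1,1).

Computing H_k = (kernel of ∂_k) / (image of ∂_{k+1}):

  H_0: rank C_0 − rank ∂_1 = 3 − 2 = 1, and the invariant factors of ∂_1 are all 1, so H_0 = Z.
  H_1: rank ker ∂_1 − rank ∂_2 = (3 − 2) − 0 = 1, and there is no ∂_2, so H_1 = Z.

As a check, the Euler characteristic is 3 − 3 = 0, which agrees with 1 − 1 = 0.
(K is a triangulation of the circle S^1.)

H_0 ≅ Z,  H_1 ≅ Z.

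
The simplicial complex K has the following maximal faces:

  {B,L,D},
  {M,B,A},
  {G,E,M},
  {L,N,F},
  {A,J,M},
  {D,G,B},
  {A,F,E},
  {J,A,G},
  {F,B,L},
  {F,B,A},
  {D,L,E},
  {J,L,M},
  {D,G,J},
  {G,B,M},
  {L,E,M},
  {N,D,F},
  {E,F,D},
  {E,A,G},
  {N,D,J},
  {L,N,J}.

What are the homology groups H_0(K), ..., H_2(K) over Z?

Fix the vertex order A < B < D < E < F < G < J < L < M < N and write every simplex with vertices in increasing order. Then dim K = 2 and the simplices of K are:

  0-simplices (10): A, B, D, E, F, G, J, L, M, N
  1-simplices (30): AB, AE, AF, AG, AJ, AM, BD, BF, BG, BL, BM, DE, DF, DG, DJ, DL, DN, EF, EG, EL, EM, FL, FN, GJ, GM, JL, JM, JN, LM, LN
  2-simplices (20): ABF, ABM, AEF, AEG, AGJ, AJM, BDG, BDL, BFL, BGM, DEF, DEL, DFN, DGJ, DJN, EGM, ELM, FLN, JLM, JLN

giving chain groups C_0 ≅ Z^10, C_1 ≅ Z^30, C_2 ≅ Z^20.

∂_1: C_1 → C_0 is given by ∂[p,q] = [q] − [p].
This gives a 10×30 integer matrix of rank 9; reducing to Smith normal form yields diagonal entries (1,1,1,1,1,1,1,1,1).

The boundary map ∂_2: C_2 → C_1 sends each 2-simplex [p,q,r] to [q,r] − [p,r] + [p,q]. For instance
  ∂BGM = GM − BM + BG,
  ∂DEL = EL − DL + DE.
The 30×20 boundary matrix has rank 20 and Smith normal form diag(1,1,1,1,1,1,1,1,1,1,1,1,1,1,1,1,1,1,1,2).

Now H_k = ker ∂_k / im ∂_{k+1}, so:

  H_0: rank C_0 − rank ∂_1 = 10 − 9 = 1, and the invariant factors of ∂_1 are all 1, so H_0 = Z.
  H_1: rank ker ∂_1 − rank ∂_2 = (30 − 9) − 20 = 1, and ∂_2 has invariant factor 2 > 1, so H_1 = Z ⊕ Z_2.
  H_2: rank ker ∂_2 − rank ∂_3 = (20 − 20) − 0 = 0, and there is no ∂_3, so H_2 = 0.

As a check, the Euler characteristic is 10 − 30 + 20 = 0, which agrees with 1 − 1 + 0 = 0.
(K is a triangulation of the Klein bottle.)

H_0 ≅ Z,  H_1 ≅ Z ⊕ Z_2,  H_2 = 0.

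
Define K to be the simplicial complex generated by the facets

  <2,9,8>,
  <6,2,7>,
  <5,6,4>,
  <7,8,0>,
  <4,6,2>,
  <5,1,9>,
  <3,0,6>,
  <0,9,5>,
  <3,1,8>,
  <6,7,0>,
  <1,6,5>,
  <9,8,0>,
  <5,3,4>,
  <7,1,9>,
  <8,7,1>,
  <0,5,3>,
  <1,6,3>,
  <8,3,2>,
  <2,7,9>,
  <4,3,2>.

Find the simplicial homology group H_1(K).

H_1 ≅ Z ⊕ Z/2.

We work with the vertex ordering 0 < 1 < 2 < 3 < 4 < 5 < 6 < 7 < 8 < 9. The simplices of K, each written with vertices in increasing order, are:

  0-simplices (10): [0], [1], [2], [3], [4], [5], [6], [7], [8], [9]
  1-simplices (30): (30 of them)
  2-simplices (20): (20 of them)

Hence C_0 ≅ Z^10, C_1 ≅ Z^30, C_2 ≅ Z^20.

∂_1: C_1 → C_0 is given by ∂[p,q] = [q] − [p]. For instance
  ∂[3,4] = [4] − [3].
As a 10×30 matrix over Z this has rank 9, with invariant factors (1,1,1,1,1,1,1,1,1).

Boundary ∂_2: C_2 → C_1 acts by ∂[p,q,r] = [q,r] − [p,r] + [p,q]. For instance
  ∂[0,7,8] = [7,8] − [0,8] + [0,7],
  ∂[1,5,6] = [5,6] − [1,6] + [1,5].
As a 30×20 matrix over Z this has rank 20, with invariant factors (1,1,1,1,1,1,1,1,1,1,1,1,1,1,1,1,1,1,1,2).

Now H_k = ker ∂_k / im ∂_{k+1}, so:

  H_1: rank ker ∂_1 − rank ∂_2 = (30 − 9) − 20 = 1, and ∂_2 has invariant factor 2 > 1, so H_1 ≅ Z ⊕ Z/2.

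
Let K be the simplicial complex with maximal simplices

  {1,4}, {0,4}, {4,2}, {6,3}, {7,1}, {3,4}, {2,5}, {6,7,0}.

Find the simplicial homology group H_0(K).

H_0 ≅ Z.

We work with the vertex ordering 0 < 1 < 2 < 3 < 4 < 5 < 6 < 7. The simplices of K, each written with vertices in increasing order, are:

  0-simplices (8): [0], [1], [2], [3], [4], [5], [6], [7]
  1-simplices (10): [0,4], [0,6], [0,7], [1,4], [1,7], [2,4], [2,5], [3,4], [3,6], [6,7]
  2-simplices (1): [0,6,7]

Hence C_0 ≅ Z^8, C_1 ≅ Z^10, C_2 ≅ Z^1.

The boundary map ∂_1: C_1 → C_0 sends each edge [p,q] (with p < q) to q − p. For instance
  ∂[1,7] = [7] − [1].
The 8×10 boundary matrix has rank 7 and Smith normal form diag(1,1,1,1,1,1,1).

∂_2: C_2 → C_1 maps a triangle to the signed sum of its edges. For instance
  ∂[0,6,7] = [6,7] − [0,7] + [0,6].
The 10×1 boundary matrix has rank 1 and Smith normal form diag(1).

From H_k ≅ ker(∂_k) / im(∂_{k+1}) we obtain:

  H_0: rank C_0 − rank ∂_1 = 8 − 7 = 1, and the invariant factors of ∂_1 are all 1, so H_0 = Z.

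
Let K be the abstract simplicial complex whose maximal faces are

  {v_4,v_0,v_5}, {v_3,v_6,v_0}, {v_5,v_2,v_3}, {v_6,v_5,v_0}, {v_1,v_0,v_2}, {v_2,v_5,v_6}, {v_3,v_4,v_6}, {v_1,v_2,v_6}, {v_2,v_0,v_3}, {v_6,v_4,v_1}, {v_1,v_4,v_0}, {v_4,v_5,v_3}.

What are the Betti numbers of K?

b_0 = 1, b_1 = 0, b_2 = 0.

Take the total order v_0 < v_1 < v_2 < v_3 < v_4 < v_5 < v_6 on the vertex set. Then K (dimension 2) consists of the simplices:

  0-simplices (7): [v_0], [v_1], [v_2], [v_3], [v_4], [v_5], [v_6]
  1-simplices (18): (18 of them)
  2-simplices (12): (12 of them)

Hence C_0 ≅ Z^7, C_1 ≅ Z^18, C_2 ≅ Z^12.

Boundary ∂_1: C_1 → C_0 maps an edge to its endpoints' difference, ∂[p,q] = q − p. For instance
  ∂[v_1,v_2] = [v_2] − [v_1].
This gives a 7×18 integer matrix of rank 6; reducing to Smith normal form yields diagonal entries (1,1,1,1,1,1).

The boundary map ∂_2: C_2 → C_1 sends each 2-simplex [p,q,r] to [q,r] − [p,r] + [p,q]. For instance
  ∂[v_3,v_4,v_6] = [v_4,v_6] − [v_3,v_6] + [v_3,v_4],
  ∂[v_0,v_1,v_2] = [v_1,v_2] − [v_0,v_2] + [v_0,v_1].
The 18×12 boundary matrix has rank 12 and Smith normal form diag(1,1,1,1,1,1,1,1,1,1,1,2).

Computing H_k = (kernel of ∂_k) / (image of ∂_{k+1}):

  H_0: rank C_0 − rank ∂_1 = 7 − 6 = 1, and the invariant factors of ∂_1 are all 1, so H_0 = Z.
  H_1: rank ker ∂_1 − rank ∂_2 = (18 − 6) − 12 = 0, and ∂_2 has invariant factor 2 > 1, so H_1 = Z/2.
  H_2: rank ker ∂_2 − rank ∂_3 = (12 − 12) − 0 = 0, and there is no ∂_3, so H_2 = 0.

Hence the Betti numbers are b_0 = 1, b_1 = 0, b_2 = 0.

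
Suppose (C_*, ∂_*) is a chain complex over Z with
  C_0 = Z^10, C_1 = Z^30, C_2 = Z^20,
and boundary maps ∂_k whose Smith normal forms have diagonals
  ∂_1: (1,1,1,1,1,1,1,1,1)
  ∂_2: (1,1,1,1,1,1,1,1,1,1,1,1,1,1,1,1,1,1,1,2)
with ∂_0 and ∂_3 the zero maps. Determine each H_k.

H_0: b_0 = 10 − 0 − 9 = 1; torsion from ∂_1 factors > 1: none. So H_0 = Z.
H_1: b_1 = 30 − 9 − 20 = 1; torsion from ∂_2 factors > 1: [2]. So H_1 = Z ⊕ Z/2.
H_2: b_2 = 20 − 20 − 0 = 0; torsion from ∂_3 factors > 1: none. So H_2 = 0.

H_0 = Z,  H_1 = Z ⊕ Z/2,  H_2 = 0.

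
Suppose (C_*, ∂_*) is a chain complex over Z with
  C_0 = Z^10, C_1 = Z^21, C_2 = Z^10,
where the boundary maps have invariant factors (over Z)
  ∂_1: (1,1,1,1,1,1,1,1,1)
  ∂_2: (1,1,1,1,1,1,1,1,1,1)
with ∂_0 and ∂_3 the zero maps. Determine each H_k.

H_0 = Z,  H_1 = Z^2,  H_2 = 0.

H_0: b_0 = 10 − 0 − 9 = 1; torsion from ∂_1 factors > 1: none. So H_0 = Z.
H_1: b_1 = 21 − 9 − 10 = 2; torsion from ∂_2 factors > 1: none. So H_1 = Z^2.
H_2: b_2 = 10 − 10 − 0 = 0; torsion from ∂_3 factors > 1: none. So H_2 = 0.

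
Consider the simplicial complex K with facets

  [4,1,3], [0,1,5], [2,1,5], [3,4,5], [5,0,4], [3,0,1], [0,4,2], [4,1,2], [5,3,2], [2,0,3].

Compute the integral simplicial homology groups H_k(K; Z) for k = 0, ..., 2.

H_0 ≅ Z,  H_1 ≅ Z/2,  H_2 = 0.

K has 6 vertices, 15 edges, 10 triangles.
rank ∂_0 = 0, rank ∂_1 = 5 ⇒ b_0 = 6 − 0 − 5 = 1; all invariant factors of ∂_1 are 1 so no torsion. So H_0 = Z.
rank ∂_1 = 5, rank ∂_2 = 10 ⇒ b_1 = 15 − 5 − 10 = 0; ∂_2 has invariant factor(s) [2] giving torsion. So H_1 = Z/2.
rank ∂_2 = 10, rank ∂_3 = 0 ⇒ b_2 = 10 − 10 − 0 = 0. So H_2 = 0.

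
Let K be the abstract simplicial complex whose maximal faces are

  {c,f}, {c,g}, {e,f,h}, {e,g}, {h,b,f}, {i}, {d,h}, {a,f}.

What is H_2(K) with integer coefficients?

H_2 ≅ 0.

Fix the vertex order a < b < c < d < e < f < g < h < i and write every simplex with vertices in increasing order. Then dim K = 2 and the simplices of K are:

  0-simplices (9): a, b, c, d, e, f, g, h, i
  1-simplices (10): af, bf, bh, cf, cg, dh, ef, eg, eh, fh
  2-simplices (2): bfh, efh

giving chain groups C_0 ≅ Z^9, C_1 ≅ Z^10, C_2 ≅ Z^2.

The boundary map ∂_1: C_1 → C_0 sends each edge [p,q] (with p < q) to q − p.
The 9×10 boundary matrix has rank 7 and Smith normal form diag(1,1,1,1,1,1,1).

The boundary map ∂_2: C_2 → C_1 sends each 2-simplex [p,q,r] to [q,r] − [p,r] + [p,q]. For instance
  ∂bfh = fh − bh + bf,
  ∂efh = fh − eh + ef.
This gives a 10×2 integer matrix of rank 2; reducing to Smith normal form yields diagonal entries (1,1).

Reading off H_k = ker ∂_k / im ∂_{k+1}:

  H_2: rank ker ∂_2 − rank ∂_3 = (2 − 2) − 0 = 0, and there is no ∂_3, so H_2 ≅ 0.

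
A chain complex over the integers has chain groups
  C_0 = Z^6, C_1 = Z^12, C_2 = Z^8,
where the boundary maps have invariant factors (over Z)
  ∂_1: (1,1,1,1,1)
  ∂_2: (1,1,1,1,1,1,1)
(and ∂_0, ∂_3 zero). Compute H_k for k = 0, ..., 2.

H_0 ≅ Z,  H_1 = 0,  H_2 ≅ Z.

H_0: b_0 = 6 − 0 − 5 = 1; torsion from ∂_1 factors > 1: none. So H_0 ≅ Z.
H_1: b_1 = 12 − 5 − 7 = 0; torsion from ∂_2 factors > 1: none. So H_1 ≅ 0.
H_2: b_2 = 8 − 7 − 0 = 1; torsion from ∂_3 factors > 1: none. So H_2 ≅ Z.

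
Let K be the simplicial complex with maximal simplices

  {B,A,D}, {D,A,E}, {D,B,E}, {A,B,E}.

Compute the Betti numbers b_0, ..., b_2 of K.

We work with the vertex ordering A < B < D < E. The simplices of K, each written with vertices in increasing order, are:

  0-simplices (4): A, B, D, E
  1-simplices (6): AB, AD, AE, BD, BE, DE
  2-simplices (4): ABD, ABE, ADE, BDE

giving chain groups C_0 ≅ Z^4, C_1 ≅ Z^6, C_2 ≅ Z^4.

Boundary ∂_1: C_1 → C_0 is given by ∂[p,q] = [q] − [p].
This gives a 4×6 integer matrix of rank 3; reducing to Smith normal form yields diagonal entries (1,1,1).

∂_2: C_2 → C_1 acts by ∂[p,q,r] = [q,r] − [p,r] + [p,q]. For instance
  ∂ABE = BE − AE + AB,
  ∂ADE = DE − AE + AD.
This gives a 6×4 integer matrix of rank 3; reducing to Smith normal form yields diagonal entries (1,1,1).

Computing H_k = (kernel of ∂_k) / (image of ∂_{k+1}):

  H_0: rank C_0 − rank ∂_1 = 4 − 3 = 1, and the invariant factors of ∂_1 are all 1, so H_0 ≅ Z.
  H_1: rank ker ∂_1 − rank ∂_2 = (6 − 3) − 3 = 0, and the invariant factors of ∂_2 are all 1, so H_1 ≅ 0.
  H_2: rank ker ∂_2 − rank ∂_3 = (4 − 3) − 0 = 1, and there is no ∂_3, so H_2 ≅ Z.

(K is a triangulation of the 2-sphere S^2.)

Hence the Betti numbers are b_0 = 1, b_1 = 0, b_2 = 1.

b_0 = 1, b_1 = 0, b_2 = 1.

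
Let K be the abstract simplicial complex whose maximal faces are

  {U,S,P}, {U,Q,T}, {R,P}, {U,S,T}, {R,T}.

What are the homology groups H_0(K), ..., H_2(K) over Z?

Take the total order P < Q < R < S < T < U on the vertex set. Then K (dimension 2) consists of the simplices:

  0-simplices (6): P, Q, R, S, T, U
  1-simplices (9): PR, PS, PU, QT, QU, RT, ST, SU, TU
  2-simplices (3): PSU, QTU, STU

so the chain groups are C_0 ≅ Z^6, C_1 ≅ Z^9, C_2 ≅ Z^3.

∂_1: C_1 → C_0 maps an edge to its endpoints' difference, ∂[p,q] = q − p.
The 6×9 boundary matrix has rank 5 and Smith normal form diag(1,1,1,1,1).

The boundary map ∂_2: C_2 → C_1 sends each 2-simplex [p,q,r] to [q,r] − [p,r] + [p,q]. For instance
  ∂QTU = TU − QU + QT,
  ∂PSU = SU − PU + PS.
The resulting 9×3 matrix has rank 3, and its Smith normal form has invariant factors (1,1,1).

From H_k ≅ ker(∂_k) / im(∂_{k+1}) we obtain:

  H_0: rank C_0 − rank ∂_1 = 6 − 5 = 1, and the invariant factors of ∂_1 are all 1, so H_0 ≅ Z.
  H_1: rank ker ∂_1 − rank ∂_2 = (9 − 5) − 3 = 1, and the invariant factors of ∂_2 are all 1, so H_1 ≅ Z.
  H_2: rank ker ∂_2 − rank ∂_3 = (3 − 3) − 0 = 0, and there is no ∂_3, so H_2 ≅ 0.

H_0 ≅ Z,  H_1 ≅ Z,  H_2 = 0.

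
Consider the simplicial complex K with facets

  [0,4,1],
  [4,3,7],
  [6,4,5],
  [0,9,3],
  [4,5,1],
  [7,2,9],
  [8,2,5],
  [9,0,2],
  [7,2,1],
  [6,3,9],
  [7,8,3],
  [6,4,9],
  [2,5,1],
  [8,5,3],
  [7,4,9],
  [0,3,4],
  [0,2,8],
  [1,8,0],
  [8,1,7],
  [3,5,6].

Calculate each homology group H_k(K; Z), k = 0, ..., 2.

H_0 ≅ Z,  H_1 ≅ Z ⊕ Z/2,  H_2 = 0.

Take the total order 0 < 1 < 2 < 3 < 4 < 5 < 6 < 7 < 8 < 9 on the vertex set. Then K (dimension 2) consists of the simplices:

  0-simplices (10): [0], [1], [2], [3], [4], [5], [6], [7], [8], [9]
  1-simplices (30): (30 of them)
  2-simplices (20): (20 of them)

Hence C_0 ≅ Z^10, C_1 ≅ Z^30, C_2 ≅ Z^20.

The boundary map ∂_1: C_1 → C_0 is given by ∂[p,q] = [q] − [p]. For instance
  ∂[4,9] = [9] − [4].
The 10×30 boundary matrix has rank 9 and Smith normal form diag(1,1,1,1,1,1,1,1,1).

Boundary ∂_2: C_2 → C_1 acts by ∂[p,q,r] = [q,r] − [p,r] + [p,q]. For instance
  ∂[3,5,8] = [5,8] − [3,8] + [3,5],
  ∂[0,2,8] = [2,8] − [0,8] + [0,2].
As a 30×20 matrix over Z this has rank 20, with invariant factors (1,1,1,1,1,1,1,1,1,1,1,1,1,1,1,1,1,1,1,2).

Now H_k = ker ∂_k / im ∂_{k+1}, so:

  H_0: rank C_0 − rank ∂_1 = 10 − 9 = 1, and the invariant factors of ∂_1 are all 1, so H_0 = Z.
  H_1: rank ker ∂_1 − rank ∂_2 = (30 − 9) − 20 = 1, and ∂_2 has invariant factor 2 > 1, so H_1 = Z ⊕ Z/2.
  H_2: rank ker ∂_2 − rank ∂_3 = (20 − 20) − 0 = 0, and there is no ∂_3, so H_2 = 0.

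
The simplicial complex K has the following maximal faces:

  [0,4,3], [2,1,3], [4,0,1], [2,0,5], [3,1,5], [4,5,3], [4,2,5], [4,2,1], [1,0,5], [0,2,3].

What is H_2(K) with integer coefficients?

Order the vertices as 0 < 1 < 2 < 3 < 4 < 5. Listing each simplex with vertices in this order, K has dimension 2 with simplices:

  0-simplices (6): [0], [1], [2], [3], [4], [5]
  1-simplices (15): [0,1], [0,2], [0,3], [0,4], [0,5], [1,2], [1,3], [1,4], [1,5], [2,3], [2,4], [2,5], [3,4], [3,5], [4,5]
  2-simplices (10): [0,1,4], [0,1,5], [0,2,3], [0,2,5], [0,3,4], [1,2,3], [1,2,4], [1,3,5], [2,4,5], [3,4,5]

so the chain groups are C_0 ≅ Z^6, C_1 ≅ Z^15, C_2 ≅ Z^10.

∂_1: C_1 → C_0 sends each edge [p,q] (with p < q) to q − p. For instance
  ∂[0,5] = [5] − [0].
The 6×15 boundary matrix has rank 5 and Smith normal form diag(1,1,1,1,1).

Boundary ∂_2: C_2 → C_1 maps a triangle to the signed sum of its edges. For instance
  ∂[1,3,5] = [3,5] − [1,5] + [1,3],
  ∂[0,2,3] = [2,3] − [0,3] + [0,2].
The 15×10 boundary matrix has rank 10 and Smith normal form diag(1,1,1,1,1,1,1,1,1,2).

Reading off H_k = ker ∂_k / im ∂_{k+1}:

  H_2: rank ker ∂_2 − rank ∂_3 = (10 − 10) − 0 = 0, and there is no ∂_3, so H_2 = 0.

H_2 ≅ 0.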